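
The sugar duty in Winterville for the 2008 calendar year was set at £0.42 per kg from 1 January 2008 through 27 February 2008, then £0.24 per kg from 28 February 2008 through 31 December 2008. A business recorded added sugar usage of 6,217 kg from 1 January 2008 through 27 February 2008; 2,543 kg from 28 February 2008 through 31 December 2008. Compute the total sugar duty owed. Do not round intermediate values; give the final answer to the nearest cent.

£3,221.46

1 January – 27 February 2008: 6,217 kg at £0.42/kg → £2,611.14
28 February – 31 December 2008: 2,543 kg at £0.24/kg → £610.32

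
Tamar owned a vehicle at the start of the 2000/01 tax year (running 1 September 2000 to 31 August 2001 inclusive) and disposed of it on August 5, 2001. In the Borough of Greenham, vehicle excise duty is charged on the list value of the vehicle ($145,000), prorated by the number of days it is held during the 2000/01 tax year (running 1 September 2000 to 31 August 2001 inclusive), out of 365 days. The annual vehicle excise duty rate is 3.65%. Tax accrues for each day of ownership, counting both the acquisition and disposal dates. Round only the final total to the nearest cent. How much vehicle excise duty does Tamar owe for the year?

Days held (September 1, 2000 – August 5, 2001): 339 out of 365
Tax = $145,000 × 3.65% × 339/365 = $4,915.5000

$4,915.50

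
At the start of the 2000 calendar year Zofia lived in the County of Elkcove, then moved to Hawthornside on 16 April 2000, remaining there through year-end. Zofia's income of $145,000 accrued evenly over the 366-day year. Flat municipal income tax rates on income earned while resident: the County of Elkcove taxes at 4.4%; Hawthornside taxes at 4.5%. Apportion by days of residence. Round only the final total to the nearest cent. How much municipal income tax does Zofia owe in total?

$6,483.01

The County of Elkcove, 1 January – 15 April 2000: 106 days → $145,000 × 4.4% × 106/366 = $1,847.7596
Hawthornside, 16 April – 31 December 2000: 260 days → $145,000 × 4.5% × 260/366 = $4,635.2459
Total = $6,483.0055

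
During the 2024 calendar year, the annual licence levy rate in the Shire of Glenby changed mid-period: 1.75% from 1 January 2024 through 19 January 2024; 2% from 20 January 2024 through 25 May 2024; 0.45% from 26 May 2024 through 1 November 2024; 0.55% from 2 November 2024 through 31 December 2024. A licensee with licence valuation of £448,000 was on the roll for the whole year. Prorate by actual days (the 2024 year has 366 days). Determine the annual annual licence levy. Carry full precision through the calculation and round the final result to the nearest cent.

£4,801.31

1 January – 19 January 2024: 19 days at 1.75% → £448,000 × 1.75% × 19/366 = £406.9945
20 January – 25 May 2024: 127 days at 2% → £448,000 × 2% × 127/366 = £3,109.0710
26 May – 1 November 2024: 160 days at 0.45% → £448,000 × 0.45% × 160/366 = £881.3115
2 November – 31 December 2024: 60 days at 0.55% → £448,000 × 0.55% × 60/366 = £403.9344
Total = £4,801.3115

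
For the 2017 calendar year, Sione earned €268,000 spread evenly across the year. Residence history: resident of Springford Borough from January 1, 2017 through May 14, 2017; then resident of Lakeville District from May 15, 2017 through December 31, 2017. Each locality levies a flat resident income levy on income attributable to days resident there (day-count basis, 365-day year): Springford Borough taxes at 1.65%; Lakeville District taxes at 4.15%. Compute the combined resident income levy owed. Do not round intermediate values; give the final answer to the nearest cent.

€8,662.27

Springford Borough, January 1 – May 14, 2017: 134 days → €268,000 × 1.65% × 134/365 = €1,623.4192
Lakeville District, May 15 – December 31, 2017: 231 days → €268,000 × 4.15% × 231/365 = €7,038.8548
Total = €8,662.2740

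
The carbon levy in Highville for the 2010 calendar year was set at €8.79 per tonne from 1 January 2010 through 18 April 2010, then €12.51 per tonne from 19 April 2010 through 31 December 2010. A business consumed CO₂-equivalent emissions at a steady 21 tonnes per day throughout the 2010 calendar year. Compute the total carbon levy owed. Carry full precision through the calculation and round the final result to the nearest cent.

1 January – 18 April 2010: 108 days × 21 tonnes/day = 2,268 tonnes at €8.79/tonne → €19935.72
19 April – 31 December 2010: 257 days × 21 tonnes/day = 5,397 tonnes at €12.51/tonne → €67516.47

€87452.19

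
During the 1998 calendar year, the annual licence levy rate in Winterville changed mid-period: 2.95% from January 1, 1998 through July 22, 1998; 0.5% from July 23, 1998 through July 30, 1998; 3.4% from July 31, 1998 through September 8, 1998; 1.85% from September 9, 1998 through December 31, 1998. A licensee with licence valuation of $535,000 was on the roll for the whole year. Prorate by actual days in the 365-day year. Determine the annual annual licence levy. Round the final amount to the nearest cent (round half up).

January 1 – July 22, 1998: 203 days at 2.95% → $535,000 × 2.95% × 203/365 = $8,777.6644
July 23 – July 30, 1998: 8 days at 0.5% → $535,000 × 0.5% × 8/365 = $58.6301
July 31 – September 8, 1998: 40 days at 3.4% → $535,000 × 3.4% × 40/365 = $1,993.4247
September 9 – December 31, 1998: 114 days at 1.85% → $535,000 × 1.85% × 114/365 = $3,091.2740
Total = $13,920.9932

$13,920.99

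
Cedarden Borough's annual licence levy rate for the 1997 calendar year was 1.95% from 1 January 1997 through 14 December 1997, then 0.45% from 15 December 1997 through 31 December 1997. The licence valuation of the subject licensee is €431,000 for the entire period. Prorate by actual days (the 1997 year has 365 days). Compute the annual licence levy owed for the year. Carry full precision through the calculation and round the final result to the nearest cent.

1 January – 14 December 1997: 348 days at 1.95% → €431,000 × 1.95% × 348/365 = €8,013.0575
15 December – 31 December 1997: 17 days at 0.45% → €431,000 × 0.45% × 17/365 = €90.3329
Total = €8,103.3904

€8,103.39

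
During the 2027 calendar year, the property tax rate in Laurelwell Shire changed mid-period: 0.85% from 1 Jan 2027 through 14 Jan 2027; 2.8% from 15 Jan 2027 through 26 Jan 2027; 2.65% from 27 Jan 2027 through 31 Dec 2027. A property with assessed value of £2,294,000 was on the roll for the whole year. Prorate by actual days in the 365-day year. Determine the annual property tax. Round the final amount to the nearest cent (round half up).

1 Jan – 14 Jan 2027: 14 days at 0.85% → £2,294,000 × 0.85% × 14/365 = £747.9068
15 Jan – 26 Jan 2027: 12 days at 2.8% → £2,294,000 × 2.8% × 12/365 = £2,111.7370
27 Jan – 31 Dec 2027: 339 days at 2.65% → £2,294,000 × 2.65% × 339/365 = £56,460.6822
Total = £59,320.3260

£59,320.33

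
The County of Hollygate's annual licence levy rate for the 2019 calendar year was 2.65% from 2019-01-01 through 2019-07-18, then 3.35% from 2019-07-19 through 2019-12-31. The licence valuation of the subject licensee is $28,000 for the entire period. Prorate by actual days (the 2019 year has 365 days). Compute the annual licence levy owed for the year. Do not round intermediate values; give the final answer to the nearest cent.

2019-01-01 to 2019-07-18: 199 days at 2.65% → $28,000 × 2.65% × 199/365 = $404.5425
2019-07-19 to 2019-12-31: 166 days at 3.35% → $28,000 × 3.35% × 166/365 = $426.5973
Total = $831.1397

$831.14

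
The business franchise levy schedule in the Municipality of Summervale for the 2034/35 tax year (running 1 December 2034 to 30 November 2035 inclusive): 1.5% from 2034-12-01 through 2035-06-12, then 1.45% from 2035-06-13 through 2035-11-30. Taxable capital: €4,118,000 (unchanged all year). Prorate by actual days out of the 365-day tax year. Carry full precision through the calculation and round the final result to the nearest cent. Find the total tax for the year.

2034-12-01 to 2035-06-12: 194 days at 1.5% → €4,118,000 × 1.5% × 194/365 = €32,831.1781
2035-06-13 to 2035-11-30: 171 days at 1.45% → €4,118,000 × 1.45% × 171/365 = €27,974.1945
Total = €60,805.3726

€60,805.37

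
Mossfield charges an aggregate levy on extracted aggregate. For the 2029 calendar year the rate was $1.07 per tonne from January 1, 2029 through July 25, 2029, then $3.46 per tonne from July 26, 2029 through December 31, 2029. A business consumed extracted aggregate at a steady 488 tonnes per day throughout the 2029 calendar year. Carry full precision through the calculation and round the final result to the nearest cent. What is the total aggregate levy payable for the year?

$376,033.28

January 1 – July 25, 2029: 206 days × 488 tonnes/day = 100,528 tonnes at $1.07/tonne → $107,564.96
July 26 – December 31, 2029: 159 days × 488 tonnes/day = 77,592 tonnes at $3.46/tonne → $268,468.32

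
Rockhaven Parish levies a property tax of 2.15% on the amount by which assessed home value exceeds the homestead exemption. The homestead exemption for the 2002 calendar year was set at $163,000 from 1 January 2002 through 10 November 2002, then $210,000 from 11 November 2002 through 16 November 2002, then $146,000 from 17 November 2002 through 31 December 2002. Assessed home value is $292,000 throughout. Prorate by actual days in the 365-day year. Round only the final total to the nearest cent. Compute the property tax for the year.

$2,801.95

1 January – 10 November 2002: 314 days, exemption $163,000 → ($292,000 − $163,000) × 2.15% × 314/365 = $2,385.9699
11 November – 16 November 2002: 6 days, exemption $210,000 → ($292,000 − $210,000) × 2.15% × 6/365 = $28.9808
17 November – 31 December 2002: 45 days, exemption $146,000 → ($292,000 − $146,000) × 2.15% × 45/365 = $387.0000
Total = $2,801.9507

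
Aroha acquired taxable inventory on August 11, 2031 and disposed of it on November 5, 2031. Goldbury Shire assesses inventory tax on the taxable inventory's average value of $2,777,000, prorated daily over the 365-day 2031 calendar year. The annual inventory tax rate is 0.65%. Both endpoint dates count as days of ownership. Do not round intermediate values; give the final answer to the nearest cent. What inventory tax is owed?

Days held (August 11 – November 5, 2031): 87 out of 365
Tax = $2,777,000 × 0.65% × 87/365 = $4,302.4479

$4,302.45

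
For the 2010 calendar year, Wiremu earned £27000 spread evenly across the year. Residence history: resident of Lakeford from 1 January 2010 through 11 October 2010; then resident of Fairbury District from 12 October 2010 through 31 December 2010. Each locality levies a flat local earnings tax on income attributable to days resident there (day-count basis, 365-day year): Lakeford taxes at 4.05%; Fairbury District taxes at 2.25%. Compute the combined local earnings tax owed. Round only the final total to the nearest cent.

£985.65

Lakeford, 1 January – 11 October 2010: 284 days → £27000 × 4.05% × 284/365 = £850.8329
Fairbury District, 12 October – 31 December 2010: 81 days → £27000 × 2.25% × 81/365 = £134.8151
Total = £985.6479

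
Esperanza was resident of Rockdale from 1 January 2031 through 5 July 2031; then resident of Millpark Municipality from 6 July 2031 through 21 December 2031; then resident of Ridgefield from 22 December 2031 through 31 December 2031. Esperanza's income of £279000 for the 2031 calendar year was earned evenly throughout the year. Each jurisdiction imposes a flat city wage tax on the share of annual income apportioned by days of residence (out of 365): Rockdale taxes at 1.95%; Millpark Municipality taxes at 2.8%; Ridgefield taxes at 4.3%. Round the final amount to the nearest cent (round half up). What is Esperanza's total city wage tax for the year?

Rockdale, 1 January – 5 July 2031: 186 days → £279000 × 1.95% × 186/365 = £2772.4192
Millpark Municipality, 6 July – 21 December 2031: 169 days → £279000 × 2.8% × 169/365 = £3617.0630
Ridgefield, 22 December – 31 December 2031: 10 days → £279000 × 4.3% × 10/365 = £328.6849
Total = £6718.1671

£6718.17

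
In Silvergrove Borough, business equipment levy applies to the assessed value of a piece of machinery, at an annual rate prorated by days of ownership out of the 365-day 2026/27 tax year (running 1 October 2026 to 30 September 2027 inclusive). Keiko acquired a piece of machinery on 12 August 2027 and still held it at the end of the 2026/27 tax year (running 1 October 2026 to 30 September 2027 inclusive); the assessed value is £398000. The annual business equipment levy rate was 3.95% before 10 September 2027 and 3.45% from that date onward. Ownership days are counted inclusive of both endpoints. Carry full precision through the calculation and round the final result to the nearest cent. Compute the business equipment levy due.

12 August – 9 September 2027: 29 days at 3.95% → £398000 × 3.95% × 29/365 = £1249.0658
10 September – 30 September 2027: 21 days at 3.45% → £398000 × 3.45% × 21/365 = £790.0027
Total = £2039.0685

£2039.07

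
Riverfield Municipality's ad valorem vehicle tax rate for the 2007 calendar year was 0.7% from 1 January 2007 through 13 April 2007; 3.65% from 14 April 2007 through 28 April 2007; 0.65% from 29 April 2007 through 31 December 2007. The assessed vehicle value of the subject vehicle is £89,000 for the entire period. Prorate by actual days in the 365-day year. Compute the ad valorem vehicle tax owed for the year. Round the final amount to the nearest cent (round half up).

1 January – 13 April 2007: 103 days at 0.7% → £89,000 × 0.7% × 103/365 = £175.8055
14 April – 28 April 2007: 15 days at 3.65% → £89,000 × 3.65% × 15/365 = £133.5000
29 April – 31 December 2007: 247 days at 0.65% → £89,000 × 0.65% × 247/365 = £391.4781
Total = £700.7836

£700.78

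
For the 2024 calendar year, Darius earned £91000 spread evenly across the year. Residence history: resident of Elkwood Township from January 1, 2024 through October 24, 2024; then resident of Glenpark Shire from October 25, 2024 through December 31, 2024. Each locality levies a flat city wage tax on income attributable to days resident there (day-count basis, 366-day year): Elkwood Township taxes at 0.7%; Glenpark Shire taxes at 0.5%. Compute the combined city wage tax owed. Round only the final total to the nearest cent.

£603.19

Elkwood Township, January 1 – October 24, 2024: 298 days → £91000 × 0.7% × 298/366 = £518.6503
Glenpark Shire, October 25 – December 31, 2024: 68 days → £91000 × 0.5% × 68/366 = £84.5355
Total = £603.1858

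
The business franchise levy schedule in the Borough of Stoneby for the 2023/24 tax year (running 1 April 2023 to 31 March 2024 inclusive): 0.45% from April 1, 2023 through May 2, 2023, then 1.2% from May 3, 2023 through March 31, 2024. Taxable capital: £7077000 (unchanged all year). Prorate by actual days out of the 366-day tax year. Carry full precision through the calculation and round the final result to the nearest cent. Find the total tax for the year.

£80283.34

April 1 – May 2, 2023: 32 days at 0.45% → £7077000 × 0.45% × 32/366 = £2784.3934
May 3, 2023 – March 31, 2024: 334 days at 1.2% → £7077000 × 1.2% × 334/366 = £77498.9508
Total = £80283.3443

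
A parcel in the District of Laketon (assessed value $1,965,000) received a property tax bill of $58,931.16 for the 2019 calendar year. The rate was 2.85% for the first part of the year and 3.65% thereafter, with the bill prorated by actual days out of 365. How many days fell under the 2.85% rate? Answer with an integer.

297 days

Let d = days at the first rate; then 365 − d days at the second rate.
$1,965,000 × [2.85%·d + 3.65%·(365−d)] / 365 = $58,931.16
Solving gives d = 297, so the new rate took effect on 25 Oct 2019.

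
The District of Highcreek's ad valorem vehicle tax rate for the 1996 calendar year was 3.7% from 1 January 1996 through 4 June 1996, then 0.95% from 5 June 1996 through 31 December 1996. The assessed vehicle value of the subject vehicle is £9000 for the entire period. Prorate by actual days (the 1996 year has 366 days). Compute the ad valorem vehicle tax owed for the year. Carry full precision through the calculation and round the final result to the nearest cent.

1 January – 4 June 1996: 156 days at 3.7% → £9000 × 3.7% × 156/366 = £141.9344
5 June – 31 December 1996: 210 days at 0.95% → £9000 × 0.95% × 210/366 = £49.0574
Total = £190.9918

£190.99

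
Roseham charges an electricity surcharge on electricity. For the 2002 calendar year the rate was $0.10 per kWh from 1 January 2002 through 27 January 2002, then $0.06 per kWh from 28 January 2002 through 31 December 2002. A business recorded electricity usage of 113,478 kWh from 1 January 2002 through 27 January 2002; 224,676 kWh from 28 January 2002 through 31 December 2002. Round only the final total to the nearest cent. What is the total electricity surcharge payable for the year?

1 January – 27 January 2002: 113,478 kWh at $0.10/kWh → $11347.80
28 January – 31 December 2002: 224,676 kWh at $0.06/kWh → $13480.56

$24828.36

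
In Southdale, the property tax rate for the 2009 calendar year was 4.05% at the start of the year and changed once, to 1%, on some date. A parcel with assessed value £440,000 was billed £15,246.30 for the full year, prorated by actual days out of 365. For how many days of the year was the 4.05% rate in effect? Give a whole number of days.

295 days

Let d = days at the first rate; then 365 − d days at the second rate.
£440,000 × [4.05%·d + 1%·(365−d)] / 365 = £15,246.30
Solving gives d = 295, so the new rate took effect on October 23, 2009.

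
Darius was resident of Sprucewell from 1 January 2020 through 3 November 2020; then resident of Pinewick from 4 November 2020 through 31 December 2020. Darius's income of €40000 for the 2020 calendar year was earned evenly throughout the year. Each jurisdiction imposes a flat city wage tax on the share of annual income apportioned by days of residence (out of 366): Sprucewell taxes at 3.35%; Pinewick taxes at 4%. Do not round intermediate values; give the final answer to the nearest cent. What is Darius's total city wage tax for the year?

€1381.20

Sprucewell, 1 January – 3 November 2020: 308 days → €40000 × 3.35% × 308/366 = €1127.6503
Pinewick, 4 November – 31 December 2020: 58 days → €40000 × 4% × 58/366 = €253.5519
Total = €1381.2022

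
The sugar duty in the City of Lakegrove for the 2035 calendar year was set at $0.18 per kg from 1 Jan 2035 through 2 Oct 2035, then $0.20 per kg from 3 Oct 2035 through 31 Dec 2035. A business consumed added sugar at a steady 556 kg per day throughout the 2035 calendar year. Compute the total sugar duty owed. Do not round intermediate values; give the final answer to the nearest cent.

$37,530.00

1 Jan – 2 Oct 2035: 275 days × 556 kg/day = 152,900 kg at $0.18/kg → $27,522.00
3 Oct – 31 Dec 2035: 90 days × 556 kg/day = 50,040 kg at $0.20/kg → $10,008.00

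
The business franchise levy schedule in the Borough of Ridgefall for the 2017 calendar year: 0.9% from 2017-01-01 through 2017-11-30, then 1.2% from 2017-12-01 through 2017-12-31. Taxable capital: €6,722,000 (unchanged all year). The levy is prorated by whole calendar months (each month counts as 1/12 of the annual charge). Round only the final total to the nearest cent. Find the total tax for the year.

2017-01-01 to 2017-11-30: 11 months at 0.9% → €6,722,000 × 0.9% × 11/12 = €55,456.5000
2017-12-01 to 2017-12-31: 1 month at 1.2% → €6,722,000 × 1.2% × 1/12 = €6,722.0000
Total = €62,178.5000

€62,178.50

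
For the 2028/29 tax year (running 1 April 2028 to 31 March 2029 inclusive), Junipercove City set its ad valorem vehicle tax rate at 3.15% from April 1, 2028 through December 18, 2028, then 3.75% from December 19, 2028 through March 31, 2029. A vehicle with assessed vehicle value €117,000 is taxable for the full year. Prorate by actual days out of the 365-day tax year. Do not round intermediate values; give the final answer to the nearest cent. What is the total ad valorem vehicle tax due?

April 1 – December 18, 2028: 262 days at 3.15% → €117,000 × 3.15% × 262/365 = €2,645.4822
December 19, 2028 – March 31, 2029: 103 days at 3.75% → €117,000 × 3.75% × 103/365 = €1,238.1164
Total = €3,883.5986

€3,883.60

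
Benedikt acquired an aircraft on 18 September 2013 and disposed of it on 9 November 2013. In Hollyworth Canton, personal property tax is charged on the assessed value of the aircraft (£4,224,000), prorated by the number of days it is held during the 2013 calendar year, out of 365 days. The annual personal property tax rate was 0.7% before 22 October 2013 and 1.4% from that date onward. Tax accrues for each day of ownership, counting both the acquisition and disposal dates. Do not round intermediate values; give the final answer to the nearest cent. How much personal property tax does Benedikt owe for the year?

18 September – 21 October 2013: 34 days at 0.7% → £4,224,000 × 0.7% × 34/365 = £2,754.2795
22 October – 9 November 2013: 19 days at 1.4% → £4,224,000 × 1.4% × 19/365 = £3,078.3123
Total = £5,832.5918

£5,832.59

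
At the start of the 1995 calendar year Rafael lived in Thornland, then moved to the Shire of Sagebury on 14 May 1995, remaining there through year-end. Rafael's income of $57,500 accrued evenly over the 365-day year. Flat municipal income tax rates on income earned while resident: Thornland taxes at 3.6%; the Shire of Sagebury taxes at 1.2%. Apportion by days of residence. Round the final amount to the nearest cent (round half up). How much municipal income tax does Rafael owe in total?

Thornland, 1 January – 13 May 1995: 133 days → $57,500 × 3.6% × 133/365 = $754.2740
The Shire of Sagebury, 14 May – 31 December 1995: 232 days → $57,500 × 1.2% × 232/365 = $438.5753
Total = $1,192.8493

$1,192.85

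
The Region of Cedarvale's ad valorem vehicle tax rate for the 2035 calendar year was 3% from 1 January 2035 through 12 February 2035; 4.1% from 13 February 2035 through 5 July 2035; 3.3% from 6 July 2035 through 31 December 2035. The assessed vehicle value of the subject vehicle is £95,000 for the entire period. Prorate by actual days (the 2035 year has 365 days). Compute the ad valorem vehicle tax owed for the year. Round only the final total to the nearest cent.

£3,399.18

1 January – 12 February 2035: 43 days at 3% → £95,000 × 3% × 43/365 = £335.7534
13 February – 5 July 2035: 143 days at 4.1% → £95,000 × 4.1% × 143/365 = £1,525.9863
6 July – 31 December 2035: 179 days at 3.3% → £95,000 × 3.3% × 179/365 = £1,537.4384
Total = £3,399.1781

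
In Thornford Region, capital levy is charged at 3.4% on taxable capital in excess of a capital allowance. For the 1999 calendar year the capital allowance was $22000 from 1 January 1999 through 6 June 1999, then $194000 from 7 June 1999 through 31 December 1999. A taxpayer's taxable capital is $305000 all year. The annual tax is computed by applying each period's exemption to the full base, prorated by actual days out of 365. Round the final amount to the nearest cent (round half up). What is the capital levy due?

$6289.44

1 January – 6 June 1999: 157 days, exemption $22000 → ($305000 − $22000) × 3.4% × 157/365 = $4138.7781
7 June – 31 December 1999: 208 days, exemption $194000 → ($305000 − $194000) × 3.4% × 208/365 = $2150.6630
Total = $6289.4411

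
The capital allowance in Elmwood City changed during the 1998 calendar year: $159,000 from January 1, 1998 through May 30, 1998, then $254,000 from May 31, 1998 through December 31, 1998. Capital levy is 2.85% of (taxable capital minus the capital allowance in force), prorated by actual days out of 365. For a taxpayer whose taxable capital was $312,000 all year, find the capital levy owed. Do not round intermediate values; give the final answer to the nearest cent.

$2,765.67

January 1 – May 30, 1998: 150 days, exemption $159,000 → ($312,000 − $159,000) × 2.85% × 150/365 = $1,791.9863
May 31 – December 31, 1998: 215 days, exemption $254,000 → ($312,000 − $254,000) × 2.85% × 215/365 = $973.6849
Total = $2,765.6712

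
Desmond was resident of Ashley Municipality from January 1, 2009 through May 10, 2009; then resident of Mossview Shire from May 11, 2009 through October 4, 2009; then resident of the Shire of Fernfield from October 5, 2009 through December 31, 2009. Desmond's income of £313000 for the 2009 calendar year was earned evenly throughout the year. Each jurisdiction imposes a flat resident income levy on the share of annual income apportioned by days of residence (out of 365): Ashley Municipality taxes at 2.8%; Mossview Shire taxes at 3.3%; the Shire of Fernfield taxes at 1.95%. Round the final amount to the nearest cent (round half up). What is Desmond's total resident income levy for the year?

£8752.85

Ashley Municipality, January 1 – May 10, 2009: 130 days → £313000 × 2.8% × 130/365 = £3121.4247
Mossview Shire, May 11 – October 4, 2009: 147 days → £313000 × 3.3% × 147/365 = £4159.8986
The Shire of Fernfield, October 5 – December 31, 2009: 88 days → £313000 × 1.95% × 88/365 = £1471.5288
Total = £8752.8521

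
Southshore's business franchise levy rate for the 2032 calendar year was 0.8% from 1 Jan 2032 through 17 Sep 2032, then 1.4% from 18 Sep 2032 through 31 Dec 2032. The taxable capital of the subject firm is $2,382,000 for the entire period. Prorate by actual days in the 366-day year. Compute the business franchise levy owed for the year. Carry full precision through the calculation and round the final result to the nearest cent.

1 Jan – 17 Sep 2032: 261 days at 0.8% → $2,382,000 × 0.8% × 261/366 = $13,589.1148
18 Sep – 31 Dec 2032: 105 days at 1.4% → $2,382,000 × 1.4% × 105/366 = $9,567.0492
Total = $23,156.1639

$23,156.16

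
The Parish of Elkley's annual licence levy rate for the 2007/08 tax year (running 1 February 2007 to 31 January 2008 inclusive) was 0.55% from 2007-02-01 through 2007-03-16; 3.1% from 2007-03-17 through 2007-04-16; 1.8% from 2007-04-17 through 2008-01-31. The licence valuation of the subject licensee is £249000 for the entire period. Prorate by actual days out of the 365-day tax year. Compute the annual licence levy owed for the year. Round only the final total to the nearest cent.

2007-02-01 to 2007-03-16: 44 days at 0.55% → £249000 × 0.55% × 44/365 = £165.0904
2007-03-17 to 2007-04-16: 31 days at 3.1% → £249000 × 3.1% × 31/365 = £655.5863
2007-04-17 to 2008-01-31: 290 days at 1.8% → £249000 × 1.8% × 290/365 = £3561.0411
Total = £4381.7178

£4381.72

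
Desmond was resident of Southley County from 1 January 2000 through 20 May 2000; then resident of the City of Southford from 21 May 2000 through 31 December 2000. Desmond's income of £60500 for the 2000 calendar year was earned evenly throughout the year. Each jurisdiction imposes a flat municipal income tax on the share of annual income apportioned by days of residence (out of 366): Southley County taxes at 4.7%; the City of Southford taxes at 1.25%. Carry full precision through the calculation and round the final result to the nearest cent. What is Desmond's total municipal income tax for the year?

£1560.35

Southley County, 1 January – 20 May 2000: 141 days → £60500 × 4.7% × 141/366 = £1095.4467
The City of Southford, 21 May – 31 December 2000: 225 days → £60500 × 1.25% × 225/366 = £464.9078
Total = £1560.3545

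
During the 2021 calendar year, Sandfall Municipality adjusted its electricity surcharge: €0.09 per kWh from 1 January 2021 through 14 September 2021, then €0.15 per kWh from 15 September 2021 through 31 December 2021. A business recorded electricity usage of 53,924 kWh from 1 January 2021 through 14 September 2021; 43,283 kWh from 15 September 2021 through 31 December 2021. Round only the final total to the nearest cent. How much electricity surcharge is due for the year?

1 January – 14 September 2021: 53,924 kWh at €0.09/kWh → €4,853.16
15 September – 31 December 2021: 43,283 kWh at €0.15/kWh → €6,492.45

€11,345.61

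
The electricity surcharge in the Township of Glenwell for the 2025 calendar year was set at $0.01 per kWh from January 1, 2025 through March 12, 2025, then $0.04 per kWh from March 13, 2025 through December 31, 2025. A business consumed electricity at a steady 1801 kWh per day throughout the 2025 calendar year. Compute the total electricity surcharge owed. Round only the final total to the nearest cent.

January 1 – March 12, 2025: 71 days × 1801 kWh/day = 127,871 kWh at $0.01/kWh → $1278.71
March 13 – December 31, 2025: 294 days × 1801 kWh/day = 529,494 kWh at $0.04/kWh → $21179.76

$22458.47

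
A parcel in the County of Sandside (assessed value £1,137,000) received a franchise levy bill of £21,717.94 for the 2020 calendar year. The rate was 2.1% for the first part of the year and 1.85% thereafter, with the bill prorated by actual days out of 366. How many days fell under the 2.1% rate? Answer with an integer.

Let d = days at the first rate; then 366 − d days at the second rate.
£1,137,000 × [2.1%·d + 1.85%·(366−d)] / 366 = £21,717.94
Solving gives d = 88, so the new rate took effect on 29 March 2020.

88 days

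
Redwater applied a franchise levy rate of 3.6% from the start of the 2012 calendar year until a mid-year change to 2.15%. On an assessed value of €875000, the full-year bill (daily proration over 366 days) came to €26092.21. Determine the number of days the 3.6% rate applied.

Let d = days at the first rate; then 366 − d days at the second rate.
€875000 × [3.6%·d + 2.15%·(366−d)] / 366 = €26092.21
Solving gives d = 210, so the new rate took effect on July 29, 2012.

210 days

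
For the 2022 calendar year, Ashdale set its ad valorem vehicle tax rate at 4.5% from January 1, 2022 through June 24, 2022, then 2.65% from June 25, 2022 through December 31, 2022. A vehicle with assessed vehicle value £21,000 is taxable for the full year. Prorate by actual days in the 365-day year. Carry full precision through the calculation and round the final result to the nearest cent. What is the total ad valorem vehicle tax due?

January 1 – June 24, 2022: 175 days at 4.5% → £21,000 × 4.5% × 175/365 = £453.0822
June 25 – December 31, 2022: 190 days at 2.65% → £21,000 × 2.65% × 190/365 = £289.6849
Total = £742.7671

£742.77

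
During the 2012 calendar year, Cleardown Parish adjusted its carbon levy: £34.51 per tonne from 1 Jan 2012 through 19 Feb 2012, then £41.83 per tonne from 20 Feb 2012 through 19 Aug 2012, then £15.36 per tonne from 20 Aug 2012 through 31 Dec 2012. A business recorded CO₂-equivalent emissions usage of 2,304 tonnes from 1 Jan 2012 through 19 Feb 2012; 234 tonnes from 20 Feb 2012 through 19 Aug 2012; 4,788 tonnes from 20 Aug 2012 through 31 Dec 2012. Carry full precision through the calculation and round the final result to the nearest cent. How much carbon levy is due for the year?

£162,842.94

1 Jan – 19 Feb 2012: 2,304 tonnes at £34.51/tonne → £79,511.04
20 Feb – 19 Aug 2012: 234 tonnes at £41.83/tonne → £9,788.22
20 Aug – 31 Dec 2012: 4,788 tonnes at £15.36/tonne → £73,543.68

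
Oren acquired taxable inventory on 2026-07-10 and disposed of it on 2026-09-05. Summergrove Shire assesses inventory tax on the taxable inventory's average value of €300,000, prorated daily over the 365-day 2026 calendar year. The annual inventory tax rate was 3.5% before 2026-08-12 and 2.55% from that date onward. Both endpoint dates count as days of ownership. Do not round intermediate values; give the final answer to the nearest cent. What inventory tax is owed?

2026-07-10 to 2026-08-11: 33 days at 3.5% → €300,000 × 3.5% × 33/365 = €949.3151
2026-08-12 to 2026-09-05: 25 days at 2.55% → €300,000 × 2.55% × 25/365 = €523.9726
Total = €1,473.2877

€1,473.29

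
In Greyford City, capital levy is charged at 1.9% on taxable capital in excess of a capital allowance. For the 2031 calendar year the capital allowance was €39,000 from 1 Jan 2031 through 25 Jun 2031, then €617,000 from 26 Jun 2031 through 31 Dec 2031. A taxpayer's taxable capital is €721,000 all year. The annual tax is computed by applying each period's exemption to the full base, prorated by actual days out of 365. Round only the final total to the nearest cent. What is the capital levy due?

€7,271.43

1 Jan – 25 Jun 2031: 176 days, exemption €39,000 → (€721,000 − €39,000) × 1.9% × 176/365 = €6,248.2411
26 Jun – 31 Dec 2031: 189 days, exemption €617,000 → (€721,000 − €617,000) × 1.9% × 189/365 = €1,023.1890
Total = €7,271.4301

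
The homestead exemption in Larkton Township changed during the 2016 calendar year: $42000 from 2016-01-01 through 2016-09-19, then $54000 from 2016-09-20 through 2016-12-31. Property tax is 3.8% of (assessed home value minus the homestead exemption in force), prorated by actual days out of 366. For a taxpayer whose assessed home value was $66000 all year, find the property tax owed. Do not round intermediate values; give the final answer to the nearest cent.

$783.67

2016-01-01 to 2016-09-19: 263 days, exemption $42000 → ($66000 − $42000) × 3.8% × 263/366 = $655.3443
2016-09-20 to 2016-12-31: 103 days, exemption $54000 → ($66000 − $54000) × 3.8% × 103/366 = $128.3279
Total = $783.6721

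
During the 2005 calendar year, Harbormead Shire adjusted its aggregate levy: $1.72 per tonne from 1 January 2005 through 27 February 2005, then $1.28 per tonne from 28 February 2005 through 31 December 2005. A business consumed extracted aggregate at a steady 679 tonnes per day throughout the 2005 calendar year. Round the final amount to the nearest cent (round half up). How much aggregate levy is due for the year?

$334,556.88

1 January – 27 February 2005: 58 days × 679 tonnes/day = 39,382 tonnes at $1.72/tonne → $67,737.04
28 February – 31 December 2005: 307 days × 679 tonnes/day = 208,453 tonnes at $1.28/tonne → $266,819.84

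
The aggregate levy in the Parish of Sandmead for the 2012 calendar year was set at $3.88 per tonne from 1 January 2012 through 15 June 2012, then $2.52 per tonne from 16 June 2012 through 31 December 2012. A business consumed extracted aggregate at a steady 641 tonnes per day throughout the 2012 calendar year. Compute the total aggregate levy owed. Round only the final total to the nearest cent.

$736,791.04

1 January – 15 June 2012: 167 days × 641 tonnes/day = 107,047 tonnes at $3.88/tonne → $415,342.36
16 June – 31 December 2012: 199 days × 641 tonnes/day = 127,559 tonnes at $2.52/tonne → $321,448.68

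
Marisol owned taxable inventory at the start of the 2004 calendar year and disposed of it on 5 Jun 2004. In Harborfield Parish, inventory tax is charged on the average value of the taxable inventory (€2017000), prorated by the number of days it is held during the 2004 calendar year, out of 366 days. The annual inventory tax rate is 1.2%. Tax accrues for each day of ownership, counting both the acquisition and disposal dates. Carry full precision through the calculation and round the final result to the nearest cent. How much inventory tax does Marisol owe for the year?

Days held (1 Jan – 5 Jun 2004): 157 out of 366
Tax = €2017000 × 1.2% × 157/366 = €10382.5902

€10382.59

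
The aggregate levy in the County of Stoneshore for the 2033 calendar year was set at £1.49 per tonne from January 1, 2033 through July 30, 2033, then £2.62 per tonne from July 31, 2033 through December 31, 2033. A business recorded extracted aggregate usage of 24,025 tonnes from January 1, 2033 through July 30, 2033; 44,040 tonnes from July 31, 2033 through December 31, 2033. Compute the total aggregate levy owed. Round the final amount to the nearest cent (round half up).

January 1 – July 30, 2033: 24,025 tonnes at £1.49/tonne → £35,797.25
July 31 – December 31, 2033: 44,040 tonnes at £2.62/tonne → £115,384.80

£151,182.05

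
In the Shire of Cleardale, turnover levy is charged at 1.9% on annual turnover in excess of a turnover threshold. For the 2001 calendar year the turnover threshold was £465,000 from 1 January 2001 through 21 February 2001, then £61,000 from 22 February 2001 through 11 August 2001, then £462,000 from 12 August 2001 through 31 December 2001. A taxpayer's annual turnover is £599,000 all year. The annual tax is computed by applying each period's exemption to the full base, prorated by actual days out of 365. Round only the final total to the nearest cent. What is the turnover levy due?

1 January – 21 February 2001: 52 days, exemption £465,000 → (£599,000 − £465,000) × 1.9% × 52/365 = £362.7178
22 February – 11 August 2001: 171 days, exemption £61,000 → (£599,000 − £61,000) × 1.9% × 171/365 = £4,788.9370
12 August – 31 December 2001: 142 days, exemption £462,000 → (£599,000 − £462,000) × 1.9% × 142/365 = £1,012.6740
Total = £6,164.3288

£6,164.33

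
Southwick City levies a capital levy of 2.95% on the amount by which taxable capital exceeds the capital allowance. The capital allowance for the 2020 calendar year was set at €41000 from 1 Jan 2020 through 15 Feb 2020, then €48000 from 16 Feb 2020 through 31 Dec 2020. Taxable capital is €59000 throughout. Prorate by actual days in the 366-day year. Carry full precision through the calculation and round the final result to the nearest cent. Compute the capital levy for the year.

€350.45

1 Jan – 15 Feb 2020: 46 days, exemption €41000 → (€59000 − €41000) × 2.95% × 46/366 = €66.7377
16 Feb – 31 Dec 2020: 320 days, exemption €48000 → (€59000 − €48000) × 2.95% × 320/366 = €283.7158
Total = €350.4536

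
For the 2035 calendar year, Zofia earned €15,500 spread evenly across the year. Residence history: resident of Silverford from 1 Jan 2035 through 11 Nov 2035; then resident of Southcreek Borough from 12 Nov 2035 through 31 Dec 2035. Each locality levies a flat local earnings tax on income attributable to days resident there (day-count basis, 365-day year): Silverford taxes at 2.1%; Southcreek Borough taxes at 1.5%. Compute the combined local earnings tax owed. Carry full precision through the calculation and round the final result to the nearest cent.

€312.76

Silverford, 1 Jan – 11 Nov 2035: 315 days → €15,500 × 2.1% × 315/365 = €280.9110
Southcreek Borough, 12 Nov – 31 Dec 2035: 50 days → €15,500 × 1.5% × 50/365 = €31.8493
Total = €312.7603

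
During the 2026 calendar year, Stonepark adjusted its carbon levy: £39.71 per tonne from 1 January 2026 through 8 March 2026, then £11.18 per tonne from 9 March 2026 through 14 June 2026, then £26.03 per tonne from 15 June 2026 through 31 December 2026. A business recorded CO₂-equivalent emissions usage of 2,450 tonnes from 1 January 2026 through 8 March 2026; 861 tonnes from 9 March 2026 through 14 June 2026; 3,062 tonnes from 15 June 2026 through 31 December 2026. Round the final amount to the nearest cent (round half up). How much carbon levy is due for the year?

1 January – 8 March 2026: 2,450 tonnes at £39.71/tonne → £97289.50
9 March – 14 June 2026: 861 tonnes at £11.18/tonne → £9625.98
15 June – 31 December 2026: 3,062 tonnes at £26.03/tonne → £79703.86

£186619.34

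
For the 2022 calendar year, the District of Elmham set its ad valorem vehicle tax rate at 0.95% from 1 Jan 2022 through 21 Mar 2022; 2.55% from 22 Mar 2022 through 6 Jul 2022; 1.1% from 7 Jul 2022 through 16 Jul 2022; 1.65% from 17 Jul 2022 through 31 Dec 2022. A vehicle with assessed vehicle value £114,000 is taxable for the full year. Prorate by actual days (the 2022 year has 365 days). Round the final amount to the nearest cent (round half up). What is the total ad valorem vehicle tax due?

£1,989.69

1 Jan – 21 Mar 2022: 80 days at 0.95% → £114,000 × 0.95% × 80/365 = £237.3699
22 Mar – 6 Jul 2022: 107 days at 2.55% → £114,000 × 2.55% × 107/365 = £852.1890
7 Jul – 16 Jul 2022: 10 days at 1.1% → £114,000 × 1.1% × 10/365 = £34.3562
17 Jul – 31 Dec 2022: 168 days at 1.65% → £114,000 × 1.65% × 168/365 = £865.7753
Total = £1,989.6904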